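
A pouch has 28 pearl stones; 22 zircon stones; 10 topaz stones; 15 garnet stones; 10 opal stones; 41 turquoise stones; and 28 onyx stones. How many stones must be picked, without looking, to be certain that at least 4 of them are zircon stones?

In the worst case for collecting zircon stones, every non-zircon stone comes out first.
There are 28 + 10 + 15 + 10 + 41 + 28 = 132 non-zircon stones altogether.
After those, each further stone must be zircon, so 132 + 4 = 136 draws guarantee 4 zircon stones.

136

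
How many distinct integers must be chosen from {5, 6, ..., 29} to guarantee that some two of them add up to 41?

A set avoiding the sum 41 can contain at most one of each pair {x, 41−x}, plus the 7 elements whose complement lies outside the range.
The integers 5, …, 20 (16 of them) are such a set: any two sum to at least 5+6 = 11 and at most 19+20 = 39 < 41.
By pigeonhole, any 17th integer completes one of the 9 pairs, so 17 choices force a sum of 41.

17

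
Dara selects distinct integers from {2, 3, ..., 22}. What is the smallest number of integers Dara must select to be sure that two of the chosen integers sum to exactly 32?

Two chosen integers sum to 32 exactly when both halves of some pair {x, 32−x} with 10 ≤ x ≤ 32−x ≤ 22 are chosen — 6 such pairs.
The remaining 9 elements (those with no distinct partner in range) can never complete a 32-sum, so the worst case takes all of them and one from each pair: 9 + 6 = 15.
The 16th integer has to be the second member of some pair, so 15 + 1 = 16.

16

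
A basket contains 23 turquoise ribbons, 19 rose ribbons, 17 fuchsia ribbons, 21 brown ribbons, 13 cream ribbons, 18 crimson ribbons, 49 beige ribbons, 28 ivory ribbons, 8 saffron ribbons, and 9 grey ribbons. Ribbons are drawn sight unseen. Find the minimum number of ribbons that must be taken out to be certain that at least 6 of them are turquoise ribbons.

In the worst case for collecting turquoise ribbons, every non-turquoise ribbon comes out first.
There are 19 + 17 + 21 + 13 + 18 + 49 + 28 + 8 + 9 = 182 non-turquoise ribbons altogether.
After those, each further ribbon must be turquoise, so 182 + 6 = 188 draws guarantee 6 turquoise ribbons.

188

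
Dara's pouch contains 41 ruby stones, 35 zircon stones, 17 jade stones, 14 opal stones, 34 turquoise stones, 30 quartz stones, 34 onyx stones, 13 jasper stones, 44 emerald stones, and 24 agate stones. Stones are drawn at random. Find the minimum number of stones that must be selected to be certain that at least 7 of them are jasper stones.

In the worst case for collecting jasper stones, every non-jasper stone comes out first.
There are 41 + 35 + 17 + 14 + 34 + 30 + 34 + 44 + 24 = 273 non-jasper stones altogether.
After those, each further stone must be jasper, so 273 + 7 = 280 draws guarantee 7 jasper stones.

280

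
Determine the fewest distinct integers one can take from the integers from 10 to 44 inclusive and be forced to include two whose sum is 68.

A set avoiding the sum 68 can contain at most one of each pair {x, 68−x}, plus the 15 elements whose complement lies outside the range or equal to its own complement.
The integers 10, …, 34 (25 of them) are such a set: any two sum to at least 10+11 = 21 and at most 33+34 = 67 < 68.
Any 26th integer completes one of the 10 pairs, so 26 choices force a sum of 68.

26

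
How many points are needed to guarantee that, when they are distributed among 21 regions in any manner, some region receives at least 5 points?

With 84 points one could put exactly 4 in each of the 21 regions, and no region would reach 5.
One more point must land in a region that already has 4, giving it 5.
So 21 × 4 + 1 = 85 points are required.

85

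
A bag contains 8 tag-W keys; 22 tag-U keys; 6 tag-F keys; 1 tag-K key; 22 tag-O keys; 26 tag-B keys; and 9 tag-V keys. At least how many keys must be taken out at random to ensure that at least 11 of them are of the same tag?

The 7 tags are the holes; the keys drawn are the pigeons.
To avoid 11 of any one tag, the worst case takes at most 10 of each tag, or every key of a tag that has fewer than 10.
That gives 8 + 10 + 6 + 1 + 10 + 10 + 9 = 54 keys with no tag reaching 11.
The next key forces some tag to 11, so 54 + 1 = 55.

55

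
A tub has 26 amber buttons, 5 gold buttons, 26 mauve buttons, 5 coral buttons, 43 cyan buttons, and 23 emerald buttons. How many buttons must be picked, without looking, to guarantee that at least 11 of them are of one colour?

51

The 6 colours are the holes; the buttons drawn are the pigeons.
To avoid 11 of any one colour, the worst case takes at most 10 of each colour, or every button of a colour that has fewer than 10.
That gives 10 + 5 + 10 + 5 + 10 + 10 = 50 buttons with no colour reaching 11.
The next button forces some colour to 11, so 50 + 1 = 51.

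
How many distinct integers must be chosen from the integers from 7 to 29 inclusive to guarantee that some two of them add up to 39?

14

Group the elements by complementary pair {x, 39−x}: {10,29}, {11,28}, {12,27}, …, giving 10 two-element pairs and 3 integers whose partner 39−x falls outside [7,29].
Pigeonhole: treating each of those 13 groups as a pigeonhole, one can pick one integer per group — 13 integers — with no two summing to 39.
The 14th integer lands in an occupied pair, forcing a sum of 39.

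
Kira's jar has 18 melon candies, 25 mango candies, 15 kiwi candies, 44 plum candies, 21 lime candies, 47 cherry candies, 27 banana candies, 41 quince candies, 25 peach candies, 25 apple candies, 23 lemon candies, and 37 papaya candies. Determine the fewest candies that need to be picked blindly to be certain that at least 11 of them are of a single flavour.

Put each drawn candy into a box by flavour. The largest draw with every box below 11 takes min(count, 10) from each flavour.
Σ min(cᵢ, 10) = 10 + 10 + 10 + 10 + 10 + 10 + 10 + 10 + 10 + 10 + 10 + 10 = 120.
Draw number 120 + 1 = 121 must push one box to 11.

121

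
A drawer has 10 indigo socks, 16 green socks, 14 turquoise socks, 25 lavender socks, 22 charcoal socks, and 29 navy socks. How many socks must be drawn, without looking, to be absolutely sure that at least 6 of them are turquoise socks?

108

In the worst case for collecting turquoise socks, every non-turquoise sock comes out first.
There are 10 + 16 + 25 + 22 + 29 = 102 non-turquoise socks altogether.
After those, each further sock must be turquoise, so 102 + 6 = 108 draws guarantee 6 turquoise socks.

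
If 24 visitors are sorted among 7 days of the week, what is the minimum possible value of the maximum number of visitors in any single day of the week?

By the pigeonhole principle, the 7 days of the week are the holes and the 24 visitors are the pigeons.
If every day of the week held at most 3 visitors, the total would be at most 7 × 3 = 21, which is less than 24.
So some day of the week holds at least ⌈24/7⌉ = 4 visitors.

4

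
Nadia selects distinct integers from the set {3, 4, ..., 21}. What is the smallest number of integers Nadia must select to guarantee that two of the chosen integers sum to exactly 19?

13

A set avoiding the sum 19 can contain at most one of each pair {x, 19−x}, plus the 5 elements whose complement lies outside the range.
The integers 10, …, 21 (12 of them) are such a set: any two sum to at least 10+11 = 21 > 19.
Pigeonhole: any 13th integer completes one of the 7 pairs, so 13 choices force a sum of 19.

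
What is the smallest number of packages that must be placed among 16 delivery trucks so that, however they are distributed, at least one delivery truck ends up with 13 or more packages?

With 192 packages one could put exactly 12 in each of the 16 delivery trucks, and no delivery truck would reach 13.
By pigeonhole, one more package must land in a delivery truck that already has 12, giving it 13.
So 16 × 12 + 1 = 193 packages are required.

193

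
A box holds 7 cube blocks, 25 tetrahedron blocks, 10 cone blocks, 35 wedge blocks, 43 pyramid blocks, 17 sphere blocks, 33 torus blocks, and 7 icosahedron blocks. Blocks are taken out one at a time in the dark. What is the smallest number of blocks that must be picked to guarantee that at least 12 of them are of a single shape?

Pigeonhole: the 8 shapes are the holes; the blocks drawn are the pigeons.
To avoid 12 of any one shape, the worst case takes at most 11 of each shape, or every block of a shape that has fewer than 11.
That gives 7 + 11 + 10 + 11 + 11 + 11 + 11 + 7 = 79 blocks with no shape reaching 12.
The next block forces some shape to 12, so 79 + 1 = 80.

80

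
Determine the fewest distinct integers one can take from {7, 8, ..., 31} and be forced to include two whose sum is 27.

19

Two chosen integers sum to 27 exactly when both halves of some pair {x, 27−x} with 7 ≤ x ≤ 27−x ≤ 20 are chosen — 7 such pairs.
The remaining 11 elements (those with no distinct partner in range) can never complete a 27-sum, so the worst case takes all of them and one from each pair: 11 + 7 = 18.
By the pigeonhole principle, the 19th integer has to be the second member of some pair, so 18 + 1 = 19.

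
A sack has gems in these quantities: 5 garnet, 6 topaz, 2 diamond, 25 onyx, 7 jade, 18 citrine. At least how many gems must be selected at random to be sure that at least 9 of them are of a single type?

37

An adversary could hand out at most 8 gems per type (4 types run out sooner): 5 + 6 + 2 + 8 + 7 + 8 = 36 gems and still no type has 9.
One more gem lands in a type already at 8, so 37 draws are enough and 36 are not.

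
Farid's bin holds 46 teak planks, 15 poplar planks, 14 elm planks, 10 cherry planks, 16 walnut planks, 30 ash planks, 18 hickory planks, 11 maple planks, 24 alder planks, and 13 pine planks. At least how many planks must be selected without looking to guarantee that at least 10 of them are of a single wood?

91

An adversary could hand out at most 9 planks per wood: 9 + 9 + 9 + 9 + 9 + 9 + 9 + 9 + 9 + 9 = 90 planks and still no wood has 10.
Pigeonhole: one more plank lands in a wood already at 9, so 91 draws are enough and 90 are not.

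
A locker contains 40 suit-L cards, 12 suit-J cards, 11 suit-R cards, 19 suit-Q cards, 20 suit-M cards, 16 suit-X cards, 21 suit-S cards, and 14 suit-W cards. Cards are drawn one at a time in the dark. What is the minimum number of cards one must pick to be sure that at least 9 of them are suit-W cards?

In the worst case for collecting suit-W cards, every non-suit-W card comes out first.
There are 40 + 12 + 11 + 19 + 20 + 16 + 21 = 139 non-suit-W cards altogether.
After those, each further card must be suit-W, so 139 + 9 = 148 draws guarantee 9 suit-W cards.

148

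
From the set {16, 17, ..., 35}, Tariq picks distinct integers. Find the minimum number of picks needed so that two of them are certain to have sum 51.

11

Two chosen integers sum to 51 exactly when both halves of some pair {x, 51−x} with 16 ≤ x ≤ 51−x ≤ 35 are chosen — 10 such pairs.
Every element belongs to one of those pairs, so the worst case picks one from each: 10 integers.
By the pigeonhole principle, the 11th integer has to be the second member of some pair, so 10 + 1 = 11.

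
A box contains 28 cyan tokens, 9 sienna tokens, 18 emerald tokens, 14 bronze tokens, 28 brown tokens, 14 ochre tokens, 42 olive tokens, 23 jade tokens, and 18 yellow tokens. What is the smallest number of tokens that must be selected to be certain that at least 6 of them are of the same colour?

An adversary could hand out at most 5 tokens per colour: 5 + 5 + 5 + 5 + 5 + 5 + 5 + 5 + 5 = 45 tokens and still no colour has 6.
One more token lands in a colour already at 5, so 46 draws are enough and 45 are not.

46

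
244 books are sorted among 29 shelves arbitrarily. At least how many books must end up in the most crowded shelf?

9

The 29 shelves are the holes and the 244 books are the pigeons.
If every shelf held at most 8 books, the total would be at most 29 × 8 = 232, which is less than 244.
So some shelf holds at least ⌈244/29⌉ = 9 books.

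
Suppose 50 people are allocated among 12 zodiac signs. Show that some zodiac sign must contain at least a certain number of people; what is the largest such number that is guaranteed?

5

The 12 zodiac signs are the holes and the 50 people are the pigeons.
If every zodiac sign held at most 4 people, the total would be at most 12 × 4 = 48, which is less than 50.
So some zodiac sign holds at least ⌈50/12⌉ = 5 people.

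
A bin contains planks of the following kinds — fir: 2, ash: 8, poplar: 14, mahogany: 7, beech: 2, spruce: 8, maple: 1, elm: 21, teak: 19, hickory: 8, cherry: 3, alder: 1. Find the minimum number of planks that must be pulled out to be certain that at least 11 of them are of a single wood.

71

Put each drawn plank into a box by wood. The largest draw with every box below 11 takes min(count, 10) from each wood; woods with fewer than 10 contribute all they have.
Σ min(cᵢ, 10) = 2 + 8 + 10 + 7 + 2 + 8 + 1 + 10 + 10 + 8 + 3 + 1 = 70.
Draw number 70 + 1 = 71 must push one box to 11.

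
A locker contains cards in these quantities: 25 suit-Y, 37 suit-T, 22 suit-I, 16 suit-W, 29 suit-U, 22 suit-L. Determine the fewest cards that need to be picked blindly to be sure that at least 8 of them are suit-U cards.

In the worst case for collecting suit-U cards, every non-suit-U card comes out first.
There are 25 + 37 + 22 + 16 + 22 = 122 non-suit-U cards altogether.
After those, each further card must be suit-U, so 122 + 8 = 130 draws guarantee 8 suit-U cards.

130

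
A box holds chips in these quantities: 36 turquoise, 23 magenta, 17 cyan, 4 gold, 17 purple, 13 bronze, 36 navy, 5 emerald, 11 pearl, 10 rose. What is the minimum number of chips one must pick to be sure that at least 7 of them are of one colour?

58

By pigeonhole, the 10 colours are the holes; the chips drawn are the pigeons.
To avoid 7 of any one colour, the worst case takes at most 6 of each colour, or every chip of a colour that has fewer than 6.
That gives 6 + 6 + 6 + 4 + 6 + 6 + 6 + 5 + 6 + 6 = 57 chips with no colour reaching 7.
The next chip forces some colour to 7, so 57 + 1 = 58.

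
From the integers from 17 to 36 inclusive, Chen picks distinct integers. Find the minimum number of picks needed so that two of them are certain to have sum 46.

15

Two chosen integers sum to 46 exactly when both halves of some pair {x, 46−x} with 17 ≤ x ≤ 46−x ≤ 29 are chosen — 6 such pairs.
The remaining 8 elements (those with no distinct partner in range) can never complete a 46-sum, so the worst case takes all of them and one from each pair: 8 + 6 = 14.
Pigeonhole: the 15th integer has to be the second member of some pair, so 14 + 1 = 15.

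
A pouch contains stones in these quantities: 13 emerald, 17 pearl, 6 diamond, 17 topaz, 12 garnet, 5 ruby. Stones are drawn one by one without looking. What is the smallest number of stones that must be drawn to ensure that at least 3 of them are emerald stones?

60

In the worst case for collecting emerald stones, every non-emerald stone comes out first.
There are 17 + 6 + 17 + 12 + 5 = 57 non-emerald stones altogether.
After those, each further stone must be emerald, so 57 + 3 = 60 draws guarantee 3 emerald stones.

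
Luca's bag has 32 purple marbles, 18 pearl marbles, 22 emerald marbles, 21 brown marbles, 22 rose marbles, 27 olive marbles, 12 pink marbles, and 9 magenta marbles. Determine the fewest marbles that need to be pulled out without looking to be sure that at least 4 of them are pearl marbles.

149

In the worst case for collecting pearl marbles, every non-pearl marble comes out first.
There are 32 + 22 + 21 + 22 + 27 + 12 + 9 = 145 non-pearl marbles altogether.
After those, each further marble must be pearl, so 145 + 4 = 149 draws guarantee 4 pearl marbles.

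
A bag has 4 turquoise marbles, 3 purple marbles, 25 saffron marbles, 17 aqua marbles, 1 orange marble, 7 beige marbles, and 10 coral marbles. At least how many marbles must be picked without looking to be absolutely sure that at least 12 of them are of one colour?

By pigeonhole, put each drawn marble into a box by colour. The largest draw with every box below 12 takes min(count, 11) from each colour; colours with fewer than 11 contribute all they have.
Σ min(cᵢ, 11) = 4 + 3 + 11 + 11 + 1 + 7 + 10 = 47.
Draw number 47 + 1 = 48 must push one box to 12.

48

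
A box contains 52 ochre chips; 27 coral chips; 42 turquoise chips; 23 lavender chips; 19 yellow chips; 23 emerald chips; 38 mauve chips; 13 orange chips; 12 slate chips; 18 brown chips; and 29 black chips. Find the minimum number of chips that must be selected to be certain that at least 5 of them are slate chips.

In the worst case for collecting slate chips, every non-slate chip comes out first.
There are 52 + 27 + 42 + 23 + 19 + 23 + 38 + 13 + 18 + 29 = 284 non-slate chips altogether.
After those, each further chip must be slate, so 284 + 5 = 289 draws guarantee 5 slate chips.

289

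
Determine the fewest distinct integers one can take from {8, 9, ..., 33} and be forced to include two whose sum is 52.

A set avoiding the sum 52 can contain at most one of each pair {x, 52−x}, plus the 12 elements whose complement lies outside the range or equal to its own complement.
The integers 8, …, 26 (19 of them) are such a set: any two sum to at least 8+9 = 17 and at most 25+26 = 51 < 52.
Pigeonhole: any 20th integer completes one of the 7 pairs, so 20 choices force a sum of 52.

20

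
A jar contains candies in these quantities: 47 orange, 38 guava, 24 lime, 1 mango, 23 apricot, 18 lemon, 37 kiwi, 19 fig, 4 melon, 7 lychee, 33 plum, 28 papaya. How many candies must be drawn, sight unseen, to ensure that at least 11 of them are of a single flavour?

By the pigeonhole principle, the 12 flavours are the holes; the candies drawn are the pigeons.
To avoid 11 of any one flavour, the worst case takes at most 10 of each flavour, or every candy of a flavour that has fewer than 10.
That gives 10 + 10 + 10 + 1 + 10 + 10 + 10 + 10 + 4 + 7 + 10 + 10 = 102 candies with no flavour reaching 11.
The next candy forces some flavour to 11, so 102 + 1 = 103.

103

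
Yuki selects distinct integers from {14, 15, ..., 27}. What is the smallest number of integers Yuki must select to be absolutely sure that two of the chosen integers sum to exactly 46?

Two chosen integers sum to 46 exactly when both halves of some pair {x, 46−x} with 19 ≤ x ≤ 46−x ≤ 27 are chosen — 4 such pairs.
The remaining 6 elements (those with no distinct partner in range) can never complete a 46-sum, so the worst case takes all of them and one from each pair: 6 + 4 = 10.
Pigeonhole: the 11th integer has to be the second member of some pair, so 10 + 1 = 11.

11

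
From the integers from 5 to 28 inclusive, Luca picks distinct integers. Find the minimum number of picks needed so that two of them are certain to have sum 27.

A set avoiding the sum 27 can contain at most one of each pair {x, 27−x}, plus the 6 elements whose complement lies outside the range.
The integers 14, …, 28 (15 of them) are such a set: any two sum to at least 14+15 = 29 > 27.
Pigeonhole: any 16th integer completes one of the 9 pairs, so 16 choices force a sum of 27.

16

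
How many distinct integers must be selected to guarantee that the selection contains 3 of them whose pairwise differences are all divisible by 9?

19

Integers whose pairwise differences are multiples of 9 are exactly those sharing a remainder mod 9. By the pigeonhole principle, the 9 residue classes mod 9 are the pigeonholes.
With 18 integers one could put 2 in each residue class and have no class reach 3.
The 19th integer pushes some class to 3, so 9·2 + 1 = 19.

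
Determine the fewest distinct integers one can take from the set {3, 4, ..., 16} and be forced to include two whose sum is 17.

9

Group the elements by complementary pair {x, 17−x}: {3,14}, {4,13}, {5,12}, …, giving 6 two-element pairs and 2 integers whose partner 17−x falls outside [3,16].
By pigeonhole, treating each of those 8 groups as a pigeonhole, one can pick one integer per group — 8 integers — with no two summing to 17.
The 9th integer lands in an occupied pair, forcing a sum of 17.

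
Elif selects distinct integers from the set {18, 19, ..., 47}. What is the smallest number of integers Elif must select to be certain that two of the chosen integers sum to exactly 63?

17

Two chosen integers sum to 63 exactly when both halves of some pair {x, 63−x} with 18 ≤ x ≤ 63−x ≤ 45 are chosen — 14 such pairs.
The remaining 2 elements (those with no distinct partner in range) can never complete a 63-sum, so the worst case takes all of them and one from each pair: 2 + 14 = 16.
Pigeonhole: the 17th integer has to be the second member of some pair, so 16 + 1 = 17.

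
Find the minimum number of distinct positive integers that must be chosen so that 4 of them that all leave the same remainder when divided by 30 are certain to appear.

91

By pigeonhole, the 30 residue classes mod 30 are the pigeonholes.
With 90 integers one could put 3 in each residue class and have no class reach 4.
The 91st integer pushes some class to 4, so 30·3 + 1 = 91.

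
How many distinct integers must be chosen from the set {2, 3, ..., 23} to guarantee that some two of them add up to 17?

16

Two chosen integers sum to 17 exactly when both halves of some pair {x, 17−x} with 2 ≤ x ≤ 17−x ≤ 15 are chosen — 7 such pairs.
The remaining 8 elements (those with no distinct partner in range) can never complete a 17-sum, so the worst case takes all of them and one from each pair: 8 + 7 = 15.
Pigeonhole: the 16th integer has to be the second member of some pair, so 15 + 1 = 16.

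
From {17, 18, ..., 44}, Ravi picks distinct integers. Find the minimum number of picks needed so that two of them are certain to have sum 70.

20

Two chosen integers sum to 70 exactly when both halves of some pair {x, 70−x} with 26 ≤ x ≤ 70−x ≤ 44 are chosen — 9 such pairs.
The remaining 10 elements (those with no distinct partner in range) can never complete a 70-sum, so the worst case takes all of them and one from each pair: 10 + 9 = 19.
By the pigeonhole principle, the 20th integer has to be the second member of some pair, so 19 + 1 = 20.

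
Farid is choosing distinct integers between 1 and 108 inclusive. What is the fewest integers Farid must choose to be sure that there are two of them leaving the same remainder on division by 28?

The 28 residue classes mod 28 are the pigeonholes.
With 28 integers one could put 1 in each residue class and have no class reach 2.
The 29th integer pushes some class to 2, so 28·1 + 1 = 29.

29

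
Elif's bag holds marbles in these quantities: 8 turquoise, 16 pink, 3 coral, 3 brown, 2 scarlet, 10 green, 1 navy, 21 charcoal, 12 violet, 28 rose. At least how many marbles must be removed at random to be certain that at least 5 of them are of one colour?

By pigeonhole, put each drawn marble into a box by colour. The largest draw with every box below 5 takes min(count, 4) from each colour; colours with fewer than 4 contribute all they have.
Σ min(cᵢ, 4) = 4 + 4 + 3 + 3 + 2 + 4 + 1 + 4 + 4 + 4 = 33.
Draw number 33 + 1 = 34 must push one box to 5.

34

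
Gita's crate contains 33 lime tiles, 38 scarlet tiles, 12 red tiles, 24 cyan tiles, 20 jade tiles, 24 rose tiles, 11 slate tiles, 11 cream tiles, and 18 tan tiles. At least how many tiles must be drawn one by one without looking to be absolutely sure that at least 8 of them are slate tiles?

188

In the worst case for collecting slate tiles, every non-slate tile comes out first.
There are 33 + 38 + 12 + 24 + 20 + 24 + 11 + 18 = 180 non-slate tiles altogether.
After those, each further tile must be slate, so 180 + 8 = 188 draws guarantee 8 slate tiles.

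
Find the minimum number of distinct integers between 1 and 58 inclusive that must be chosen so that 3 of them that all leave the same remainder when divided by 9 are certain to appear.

19

The 9 residue classes mod 9 are the pigeonholes.
With 18 integers one could put 2 in each residue class and have no class reach 3.
The 19th integer pushes some class to 3, so 9·2 + 1 = 19.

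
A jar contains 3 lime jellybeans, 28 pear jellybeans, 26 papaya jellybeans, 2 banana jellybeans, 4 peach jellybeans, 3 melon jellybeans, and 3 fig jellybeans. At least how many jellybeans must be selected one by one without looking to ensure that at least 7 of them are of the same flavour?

28

An adversary could hand out at most 6 jellybeans per flavour (5 flavours run out sooner): 3 + 6 + 6 + 2 + 4 + 3 + 3 = 27 jellybeans and still no flavour has 7.
One more jellybean lands in a flavour already at 6, so 28 draws are enough and 27 are not.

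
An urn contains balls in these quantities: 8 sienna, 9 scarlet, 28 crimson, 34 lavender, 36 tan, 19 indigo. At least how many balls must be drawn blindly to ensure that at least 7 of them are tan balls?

In the worst case for collecting tan balls, every non-tan ball comes out first.
There are 8 + 9 + 28 + 34 + 19 = 98 non-tan balls altogether.
After those, each further ball must be tan, so 98 + 7 = 105 draws guarantee 7 tan balls.

105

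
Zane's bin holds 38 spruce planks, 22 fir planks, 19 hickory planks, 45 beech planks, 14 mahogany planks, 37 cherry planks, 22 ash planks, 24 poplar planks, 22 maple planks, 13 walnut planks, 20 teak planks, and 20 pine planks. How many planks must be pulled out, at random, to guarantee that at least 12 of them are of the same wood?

By the pigeonhole principle, put each drawn plank into a box by wood. The largest draw with every box below 12 takes min(count, 11) from each wood.
Σ min(cᵢ, 11) = 11 + 11 + 11 + 11 + 11 + 11 + 11 + 11 + 11 + 11 + 11 + 11 = 132.
Draw number 132 + 1 = 133 must push one box to 12.

133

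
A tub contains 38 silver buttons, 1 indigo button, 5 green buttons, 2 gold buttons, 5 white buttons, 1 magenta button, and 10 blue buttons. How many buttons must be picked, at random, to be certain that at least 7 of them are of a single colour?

27

Put each drawn button into a box by colour. The largest draw with every box below 7 takes min(count, 6) from each colour; colours with fewer than 6 contribute all they have.
Σ min(cᵢ, 6) = 6 + 1 + 5 + 2 + 5 + 1 + 6 = 26.
Draw number 26 + 1 = 27 must push one box to 7.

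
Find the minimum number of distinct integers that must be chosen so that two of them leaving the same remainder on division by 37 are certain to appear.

By pigeonhole, the 37 residue classes mod 37 are the pigeonholes.
With 37 integers one could put 1 in each residue class and have no class reach 2.
The 38th integer pushes some class to 2, so 37·1 + 1 = 38.

38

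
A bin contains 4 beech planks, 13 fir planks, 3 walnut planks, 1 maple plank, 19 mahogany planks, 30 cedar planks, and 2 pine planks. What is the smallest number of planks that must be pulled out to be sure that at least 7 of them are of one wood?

Pigeonhole: put each drawn plank into a box by wood. The largest draw with every box below 7 takes min(count, 6) from each wood; woods with fewer than 6 contribute all they have.
Σ min(cᵢ, 6) = 4 + 6 + 3 + 1 + 6 + 6 + 2 = 28.
Draw number 28 + 1 = 29 must push one box to 7.

29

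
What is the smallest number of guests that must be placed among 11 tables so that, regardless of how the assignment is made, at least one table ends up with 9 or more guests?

With 88 guests one could put exactly 8 in each of the 11 tables, and no table would reach 9.
By the pigeonhole principle, one more guest must land in a table that already has 8, giving it 9.
So 11 × 8 + 1 = 89 guests are required.

89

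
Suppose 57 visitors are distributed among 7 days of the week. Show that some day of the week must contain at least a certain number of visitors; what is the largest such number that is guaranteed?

9

By pigeonhole, the 7 days of the week are the holes and the 57 visitors are the pigeons.
If every day of the week held at most 8 visitors, the total would be at most 7 × 8 = 56, which is less than 57.
So some day of the week holds at least ⌈57/7⌉ = 9 visitors.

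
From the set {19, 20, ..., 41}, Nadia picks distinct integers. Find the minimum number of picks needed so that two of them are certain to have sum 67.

A set avoiding the sum 67 can contain at most one of each pair {x, 67−x}, plus the 7 elements whose complement lies outside the range.
The integers 19, …, 33 (15 of them) are such a set: any two sum to at least 19+20 = 39 and at most 32+33 = 65 < 67.
By the pigeonhole principle, any 16th integer completes one of the 8 pairs, so 16 choices force a sum of 67.

16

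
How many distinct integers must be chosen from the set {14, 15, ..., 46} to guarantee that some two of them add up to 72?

Group the elements by complementary pair {x, 72−x}: {26,46}, {27,45}, {28,44}, …, giving 10 two-element pairs, the single value 36 (it cannot pair with itself since the integers are distinct), and 12 integers whose partner 72−x falls outside [14,46].
Treating each of those 23 groups as a pigeonhole, one can pick one integer per group — 23 integers — with no two summing to 72.
The 24th integer lands in an occupied pair, forcing a sum of 72.

24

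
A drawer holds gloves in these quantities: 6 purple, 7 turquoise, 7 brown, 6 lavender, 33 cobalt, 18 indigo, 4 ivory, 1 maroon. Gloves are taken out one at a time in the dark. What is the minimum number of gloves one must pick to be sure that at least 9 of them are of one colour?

By the pigeonhole principle, put each drawn glove into a box by colour. The largest draw with every box below 9 takes min(count, 8) from each colour; colours with fewer than 8 contribute all they have.
Σ min(cᵢ, 8) = 6 + 7 + 7 + 6 + 8 + 8 + 4 + 1 = 47.
Draw number 47 + 1 = 48 must push one box to 9.

48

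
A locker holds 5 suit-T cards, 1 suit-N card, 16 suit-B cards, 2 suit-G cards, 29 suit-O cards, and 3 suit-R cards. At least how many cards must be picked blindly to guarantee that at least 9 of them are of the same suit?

28

By pigeonhole, put each drawn card into a box by suit. The largest draw with every box below 9 takes min(count, 8) from each suit; suits with fewer than 8 contribute all they have.
Σ min(cᵢ, 8) = 5 + 1 + 8 + 2 + 8 + 3 = 27.
Draw number 27 + 1 = 28 must push one box to 9.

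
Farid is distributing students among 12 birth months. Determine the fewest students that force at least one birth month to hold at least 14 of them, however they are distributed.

With 156 students one could put exactly 13 in each of the 12 birth months, and no birth month would reach 14.
By the pigeonhole principle, one more student must land in a birth month that already has 13, giving it 14.
So 12 × 13 + 1 = 157 students are required.

157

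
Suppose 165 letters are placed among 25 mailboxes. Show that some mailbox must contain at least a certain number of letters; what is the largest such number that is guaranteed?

7

The 25 mailboxes are the holes and the 165 letters are the pigeons.
If every mailbox held at most 6 letters, the total would be at most 25 × 6 = 150, which is less than 165.
So some mailbox holds at least ⌈165/25⌉ = 7 letters.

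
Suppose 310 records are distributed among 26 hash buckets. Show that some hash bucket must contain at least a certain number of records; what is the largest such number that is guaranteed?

12

By the pigeonhole principle, the 26 hash buckets are the holes and the 310 records are the pigeons.
If every hash bucket held at most 11 records, the total would be at most 26 × 11 = 286, which is less than 310.
So some hash bucket holds at least ⌈310/26⌉ = 12 records.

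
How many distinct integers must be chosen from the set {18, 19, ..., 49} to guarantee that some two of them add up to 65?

18

Two chosen integers sum to 65 exactly when both halves of some pair {x, 65−x} with 18 ≤ x ≤ 65−x ≤ 47 are chosen — 15 such pairs.
The remaining 2 elements (those with no distinct partner in range) can never complete a 65-sum, so the worst case takes all of them and one from each pair: 2 + 15 = 17.
By pigeonhole, the 18th integer has to be the second member of some pair, so 17 + 1 = 18.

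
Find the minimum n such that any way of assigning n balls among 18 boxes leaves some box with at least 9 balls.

With 144 balls one could put exactly 8 in each of the 18 boxes, and no box would reach 9.
By the pigeonhole principle, one more ball must land in a box that already has 8, giving it 9.
So 18 × 8 + 1 = 145 balls are required.

145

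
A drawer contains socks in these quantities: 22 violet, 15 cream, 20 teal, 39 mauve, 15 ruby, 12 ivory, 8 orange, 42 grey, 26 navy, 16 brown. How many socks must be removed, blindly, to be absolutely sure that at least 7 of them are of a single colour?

61

Put each drawn sock into a box by colour. The largest draw with every box below 7 takes min(count, 6) from each colour.
Σ min(cᵢ, 6) = 6 + 6 + 6 + 6 + 6 + 6 + 6 + 6 + 6 + 6 = 60.
Draw number 60 + 1 = 61 must push one box to 7.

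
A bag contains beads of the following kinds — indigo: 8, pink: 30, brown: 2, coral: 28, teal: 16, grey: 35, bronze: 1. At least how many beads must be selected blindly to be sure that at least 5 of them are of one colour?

Put each drawn bead into a box by colour. The largest draw with every box below 5 takes min(count, 4) from each colour; colours with fewer than 4 contribute all they have.
Σ min(cᵢ, 4) = 4 + 4 + 2 + 4 + 4 + 4 + 1 = 23.
Draw number 23 + 1 = 24 must push one box to 5.

24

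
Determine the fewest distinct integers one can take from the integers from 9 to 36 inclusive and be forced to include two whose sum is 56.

21

Group the elements by complementary pair {x, 56−x}: {20,36}, {21,35}, {22,34}, …, giving 8 two-element pairs, the single value 28 (it cannot pair with itself since the integers are distinct), and 11 integers whose partner 56−x falls outside [9,36].
By pigeonhole, treating each of those 20 groups as a pigeonhole, one can pick one integer per group — 20 integers — with no two summing to 56.
The 21st integer lands in an occupied pair, forcing a sum of 56.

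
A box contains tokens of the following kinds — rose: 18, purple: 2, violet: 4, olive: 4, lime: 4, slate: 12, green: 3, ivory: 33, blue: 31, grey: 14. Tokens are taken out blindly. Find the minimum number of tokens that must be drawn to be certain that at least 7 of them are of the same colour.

An adversary could hand out at most 6 tokens per colour (5 colours run out sooner): 6 + 2 + 4 + 4 + 4 + 6 + 3 + 6 + 6 + 6 = 47 tokens and still no colour has 7.
By pigeonhole, one more token lands in a colour already at 6, so 48 draws are enough and 47 are not.

48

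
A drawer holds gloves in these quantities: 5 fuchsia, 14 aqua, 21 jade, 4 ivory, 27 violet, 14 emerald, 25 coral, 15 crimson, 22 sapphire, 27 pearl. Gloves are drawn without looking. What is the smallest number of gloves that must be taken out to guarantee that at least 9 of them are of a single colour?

74

An adversary could hand out at most 8 gloves per colour (fuchsia, ivory run out sooner): 5 + 8 + 8 + 4 + 8 + 8 + 8 + 8 + 8 + 8 = 73 gloves and still no colour has 9.
One more glove lands in a colour already at 8, so 74 draws are enough and 73 are not.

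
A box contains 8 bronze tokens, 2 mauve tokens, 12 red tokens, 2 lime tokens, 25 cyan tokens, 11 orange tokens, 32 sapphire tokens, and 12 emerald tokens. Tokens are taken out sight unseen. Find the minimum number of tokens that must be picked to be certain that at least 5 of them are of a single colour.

29

Pigeonhole: the 8 colours are the holes; the tokens drawn are the pigeons.
To avoid 5 of any one colour, the worst case takes at most 4 of each colour, or every token of a colour that has fewer than 4.
That gives 4 + 2 + 4 + 2 + 4 + 4 + 4 + 4 = 28 tokens with no colour reaching 5.
The next token forces some colour to 5, so 28 + 1 = 29.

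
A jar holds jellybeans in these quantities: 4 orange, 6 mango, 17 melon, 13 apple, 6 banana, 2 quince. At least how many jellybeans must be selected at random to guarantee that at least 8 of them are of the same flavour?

33

Put each drawn jellybean into a box by flavour. The largest draw with every box below 8 takes min(count, 7) from each flavour; flavours with fewer than 7 contribute all they have.
Σ min(cᵢ, 7) = 4 + 6 + 7 + 7 + 6 + 2 = 32.
Draw number 32 + 1 = 33 must push one box to 8.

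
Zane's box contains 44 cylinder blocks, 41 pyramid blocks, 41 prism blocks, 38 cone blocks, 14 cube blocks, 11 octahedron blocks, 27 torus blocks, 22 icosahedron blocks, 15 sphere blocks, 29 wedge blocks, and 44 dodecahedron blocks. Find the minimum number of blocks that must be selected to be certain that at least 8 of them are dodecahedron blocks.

In the worst case for collecting dodecahedron blocks, every non-dodecahedron block comes out first.
There are 44 + 41 + 41 + 38 + 14 + 11 + 27 + 22 + 15 + 29 = 282 non-dodecahedron blocks altogether.
After those, each further block must be dodecahedron, so 282 + 8 = 290 draws guarantee 8 dodecahedron blocks.

290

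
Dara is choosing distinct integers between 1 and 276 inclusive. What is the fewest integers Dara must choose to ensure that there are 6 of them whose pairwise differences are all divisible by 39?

Integers whose pairwise differences are multiples of 39 are exactly those sharing a remainder mod 39. The 39 residue classes mod 39 are the pigeonholes.
With 195 integers one could put 5 in each residue class and have no class reach 6.
The 196th integer pushes some class to 6, so 39·5 + 1 = 196.

196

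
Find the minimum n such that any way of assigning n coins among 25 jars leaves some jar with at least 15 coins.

With 350 coins one could put exactly 14 in each of the 25 jars, and no jar would reach 15.
One more coin must land in a jar that already has 14, giving it 15.
So 25 × 14 + 1 = 351 coins are required.

351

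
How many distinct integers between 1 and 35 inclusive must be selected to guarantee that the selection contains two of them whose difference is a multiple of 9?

Integers whose pairwise differences are multiples of 9 are exactly those sharing a remainder mod 9. By pigeonhole, the 9 residue classes mod 9 are the pigeonholes.
With 9 integers one could put 1 in each residue class and have no class reach 2.
The 10th integer pushes some class to 2, so 9·1 + 1 = 10.

10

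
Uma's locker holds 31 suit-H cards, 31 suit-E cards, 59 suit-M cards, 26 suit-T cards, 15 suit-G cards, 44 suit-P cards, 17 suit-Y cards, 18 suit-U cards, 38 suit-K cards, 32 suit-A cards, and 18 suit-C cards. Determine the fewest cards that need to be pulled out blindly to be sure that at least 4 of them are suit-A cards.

In the worst case for collecting suit-A cards, every non-suit-A card comes out first.
There are 31 + 31 + 59 + 26 + 15 + 44 + 17 + 18 + 38 + 18 = 297 non-suit-A cards altogether.
After those, each further card must be suit-A, so 297 + 4 = 301 draws guarantee 4 suit-A cards.

301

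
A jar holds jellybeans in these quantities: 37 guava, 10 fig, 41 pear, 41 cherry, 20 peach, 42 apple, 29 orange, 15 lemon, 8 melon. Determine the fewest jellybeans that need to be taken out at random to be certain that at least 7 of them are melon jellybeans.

In the worst case for collecting melon jellybeans, every non-melon jellybean comes out first.
There are 37 + 10 + 41 + 41 + 20 + 42 + 29 + 15 = 235 non-melon jellybeans altogether.
After those, each further jellybean must be melon, so 235 + 7 = 242 draws guarantee 7 melon jellybeans.

242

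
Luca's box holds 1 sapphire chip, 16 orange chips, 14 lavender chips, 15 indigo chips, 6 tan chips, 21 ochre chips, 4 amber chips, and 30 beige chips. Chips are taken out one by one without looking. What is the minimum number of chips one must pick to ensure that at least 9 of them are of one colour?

52

By pigeonhole, put each drawn chip into a box by colour. The largest draw with every box below 9 takes min(count, 8) from each colour; colours with fewer than 8 contribute all they have.
Σ min(cᵢ, 8) = 1 + 8 + 8 + 8 + 6 + 8 + 4 + 8 = 51.
Draw number 51 + 1 = 52 must push one box to 9.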